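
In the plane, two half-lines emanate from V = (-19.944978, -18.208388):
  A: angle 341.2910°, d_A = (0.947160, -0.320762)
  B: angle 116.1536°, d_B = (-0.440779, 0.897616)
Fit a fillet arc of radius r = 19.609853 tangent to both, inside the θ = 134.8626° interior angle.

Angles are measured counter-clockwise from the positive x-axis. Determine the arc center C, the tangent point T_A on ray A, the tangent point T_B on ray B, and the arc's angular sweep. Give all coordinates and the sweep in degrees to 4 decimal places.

bisector direction at 48.7223° = (0.659709,0.751521)
center distance |VC| = r/sin(θ/2) = 19.609853/sin(67.4313°) = 21.236114
C = V + |VC|·bis = (-5.9353,-2.2490)
T_A = V + ((C−V)·d_A)·d_A = V + 8.1502·d_A = (-12.2254,-20.8227)
T_B = V + ((C−V)·d_B)·d_B = V + 8.1502·d_B = (-23.5374,-10.8926)
sweep = 180° − θ = 45.1374°

center=(-5.9353,-2.2490) T_A=(-12.2254,-20.8227) T_B=(-23.5374,-10.8926) sweep=45.1374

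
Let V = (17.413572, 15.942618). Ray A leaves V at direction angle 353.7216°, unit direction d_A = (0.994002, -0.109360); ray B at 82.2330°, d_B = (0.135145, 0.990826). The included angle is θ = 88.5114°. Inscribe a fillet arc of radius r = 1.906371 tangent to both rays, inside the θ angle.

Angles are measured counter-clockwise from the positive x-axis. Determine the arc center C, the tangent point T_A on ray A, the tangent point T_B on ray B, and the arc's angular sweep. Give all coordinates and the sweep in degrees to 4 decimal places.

center=(19.5669,17.6236) T_A=(19.3584,15.7286) T_B=(17.6780,17.8812) sweep=91.4886

bisector direction at 37.9773° = (0.788255,0.615349)
center distance |VC| = r/sin(θ/2) = 1.906371/sin(44.2557°) = 2.731732
C = V + |VC|·bis = (19.5669,17.6236)
T_A = V + ((C−V)·d_A)·d_A = V + 1.9566·d_A = (19.3584,15.7286)
T_B = V + ((C−V)·d_B)·d_B = V + 1.9566·d_B = (17.6780,17.8812)
sweep = 180° − θ = 91.4886°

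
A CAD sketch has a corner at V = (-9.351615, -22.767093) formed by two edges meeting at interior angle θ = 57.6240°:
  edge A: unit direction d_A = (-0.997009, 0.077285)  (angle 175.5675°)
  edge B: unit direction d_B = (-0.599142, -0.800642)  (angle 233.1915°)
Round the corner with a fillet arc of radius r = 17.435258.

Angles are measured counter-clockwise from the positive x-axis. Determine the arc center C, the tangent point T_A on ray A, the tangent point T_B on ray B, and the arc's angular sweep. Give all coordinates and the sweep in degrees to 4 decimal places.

center=(-42.3032,-37.7004) T_A=(-40.9557,-20.3173) T_B=(-28.3438,-48.1466) sweep=122.3760

bisector direction at 204.3795° = (-0.910831,-0.412779)
center distance |VC| = r/sin(θ/2) = 17.435258/sin(28.8120°) = 36.177448
C = V + |VC|·bis = (-42.3032,-37.7004)
T_A = V + ((C−V)·d_A)·d_A = V + 31.6989·d_A = (-40.9557,-20.3173)
T_B = V + ((C−V)·d_B)·d_B = V + 31.6989·d_B = (-28.3438,-48.1466)
sweep = 180° − θ = 122.3760°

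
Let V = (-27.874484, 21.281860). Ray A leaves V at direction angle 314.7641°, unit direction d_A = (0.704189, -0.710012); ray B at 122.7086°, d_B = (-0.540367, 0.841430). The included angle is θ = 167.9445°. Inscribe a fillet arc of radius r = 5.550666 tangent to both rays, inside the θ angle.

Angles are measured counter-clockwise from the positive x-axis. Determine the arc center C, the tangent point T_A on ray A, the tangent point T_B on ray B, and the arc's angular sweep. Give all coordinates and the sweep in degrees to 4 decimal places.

bisector direction at 38.7364° = (0.780034,0.625738)
center distance |VC| = r/sin(θ/2) = 5.550666/sin(83.9723°) = 5.581525
C = V + |VC|·bis = (-23.5207,24.7744)
T_A = V + ((C−V)·d_A)·d_A = V + 0.5861·d_A = (-27.4617,20.8657)
T_B = V + ((C−V)·d_B)·d_B = V + 0.5861·d_B = (-28.1912,21.7750)
sweep = 180° − θ = 12.0555°

center=(-23.5207,24.7744) T_A=(-27.4617,20.8657) T_B=(-28.1912,21.7750) sweep=12.0555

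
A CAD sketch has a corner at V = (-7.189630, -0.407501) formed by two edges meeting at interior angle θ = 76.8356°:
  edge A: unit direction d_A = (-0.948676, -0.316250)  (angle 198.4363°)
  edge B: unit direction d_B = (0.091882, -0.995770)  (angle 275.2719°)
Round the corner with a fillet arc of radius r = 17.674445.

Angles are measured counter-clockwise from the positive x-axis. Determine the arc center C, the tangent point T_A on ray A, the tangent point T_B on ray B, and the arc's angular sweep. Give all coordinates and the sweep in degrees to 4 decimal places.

bisector direction at 236.8541° = (-0.546773,-0.837281)
center distance |VC| = r/sin(θ/2) = 17.674445/sin(38.4178°) = 28.443345
C = V + |VC|·bis = (-22.7417,-24.2226)
T_A = V + ((C−V)·d_A)·d_A = V + 22.2854·d_A = (-28.3312,-7.4553)
T_B = V + ((C−V)·d_B)·d_B = V + 22.2854·d_B = (-5.1420,-22.5986)
sweep = 180° − θ = 103.1644°

center=(-22.7417,-24.2226) T_A=(-28.3312,-7.4553) T_B=(-5.1420,-22.5986) sweep=103.1644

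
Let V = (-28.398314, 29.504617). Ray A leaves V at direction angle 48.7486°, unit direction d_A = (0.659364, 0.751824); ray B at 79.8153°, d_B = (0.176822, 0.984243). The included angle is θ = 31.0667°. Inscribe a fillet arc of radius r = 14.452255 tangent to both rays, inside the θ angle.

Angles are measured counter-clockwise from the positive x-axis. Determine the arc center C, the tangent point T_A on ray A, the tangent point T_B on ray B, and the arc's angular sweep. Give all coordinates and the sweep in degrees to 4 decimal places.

bisector direction at 64.2820° = (0.433943,0.900940)
center distance |VC| = r/sin(θ/2) = 14.452255/sin(15.5334°) = 53.966754
C = V + |VC|·bis = (-4.9798,78.1254)
T_A = V + ((C−V)·d_A)·d_A = V + 51.9956·d_A = (5.8857,68.5961)
T_B = V + ((C−V)·d_B)·d_B = V + 51.9956·d_B = (-19.2044,80.6809)
sweep = 180° − θ = 148.9333°

center=(-4.9798,78.1254) T_A=(5.8857,68.5961) T_B=(-19.2044,80.6809) sweep=148.9333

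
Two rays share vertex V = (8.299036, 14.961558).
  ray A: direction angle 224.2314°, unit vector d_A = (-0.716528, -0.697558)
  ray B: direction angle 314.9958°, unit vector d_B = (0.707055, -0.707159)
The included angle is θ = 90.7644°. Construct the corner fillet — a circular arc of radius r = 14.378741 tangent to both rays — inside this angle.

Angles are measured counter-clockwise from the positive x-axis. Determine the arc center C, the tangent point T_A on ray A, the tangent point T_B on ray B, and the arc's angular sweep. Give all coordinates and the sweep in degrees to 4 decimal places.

center=(8.1628,-5.2383) T_A=(-1.8672,5.0645) T_B=(18.3309,4.9283) sweep=89.2356

bisector direction at 269.6136° = (-0.006744,-0.999977)
center distance |VC| = r/sin(θ/2) = 14.378741/sin(45.3822°) = 20.200312
C = V + |VC|·bis = (8.1628,-5.2383)
T_A = V + ((C−V)·d_A)·d_A = V + 14.1882·d_A = (-1.8672,5.0645)
T_B = V + ((C−V)·d_B)·d_B = V + 14.1882·d_B = (18.3309,4.9283)
sweep = 180° − θ = 89.2356°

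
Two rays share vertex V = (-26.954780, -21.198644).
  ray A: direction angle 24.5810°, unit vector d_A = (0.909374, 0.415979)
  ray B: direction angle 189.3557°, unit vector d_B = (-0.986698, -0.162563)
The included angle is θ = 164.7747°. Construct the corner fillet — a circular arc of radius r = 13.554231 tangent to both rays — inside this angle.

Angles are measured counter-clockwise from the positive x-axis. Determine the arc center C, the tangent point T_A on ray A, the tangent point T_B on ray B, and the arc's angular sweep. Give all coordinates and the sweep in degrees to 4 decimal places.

center=(-30.9457,-8.1192) T_A=(-25.3074,-20.4451) T_B=(-28.7422,-21.4931) sweep=15.2253

bisector direction at 106.9684° = (-0.291843,0.956466)
center distance |VC| = r/sin(θ/2) = 13.554231/sin(82.3873°) = 13.674756
C = V + |VC|·bis = (-30.9457,-8.1192)
T_A = V + ((C−V)·d_A)·d_A = V + 1.8116·d_A = (-25.3074,-20.4451)
T_B = V + ((C−V)·d_B)·d_B = V + 1.8116·d_B = (-28.7422,-21.4931)
sweep = 180° − θ = 15.2253°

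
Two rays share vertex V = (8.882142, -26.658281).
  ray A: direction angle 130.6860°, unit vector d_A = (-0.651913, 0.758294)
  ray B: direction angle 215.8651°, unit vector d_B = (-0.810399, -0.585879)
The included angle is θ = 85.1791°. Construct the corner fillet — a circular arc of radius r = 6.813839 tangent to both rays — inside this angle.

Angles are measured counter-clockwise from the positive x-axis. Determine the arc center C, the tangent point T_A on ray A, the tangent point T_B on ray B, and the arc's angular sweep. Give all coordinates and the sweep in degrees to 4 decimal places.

center=(-1.1172,-25.4793) T_A=(4.0497,-21.0373) T_B=(2.8749,-31.0012) sweep=94.8209

bisector direction at 173.2756° = (-0.993121,0.117095)
center distance |VC| = r/sin(θ/2) = 6.813839/sin(42.5896°) = 10.068596
C = V + |VC|·bis = (-1.1172,-25.4793)
T_A = V + ((C−V)·d_A)·d_A = V + 7.4127·d_A = (4.0497,-21.0373)
T_B = V + ((C−V)·d_B)·d_B = V + 7.4127·d_B = (2.8749,-31.0012)
sweep = 180° − θ = 94.8209°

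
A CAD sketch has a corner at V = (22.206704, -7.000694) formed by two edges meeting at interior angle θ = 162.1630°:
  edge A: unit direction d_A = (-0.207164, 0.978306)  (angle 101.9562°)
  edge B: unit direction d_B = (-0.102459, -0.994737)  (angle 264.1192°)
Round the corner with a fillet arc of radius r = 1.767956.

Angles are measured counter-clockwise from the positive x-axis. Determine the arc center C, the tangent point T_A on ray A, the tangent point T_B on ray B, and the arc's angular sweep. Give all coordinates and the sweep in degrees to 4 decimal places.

center=(20.4196,-7.0955) T_A=(22.1492,-6.7293) T_B=(22.1783,-7.2767) sweep=17.8370

bisector direction at 183.0377° = (-0.998595,-0.052993)
center distance |VC| = r/sin(θ/2) = 1.767956/sin(81.0815°) = 1.789592
C = V + |VC|·bis = (20.4196,-7.0955)
T_A = V + ((C−V)·d_A)·d_A = V + 0.2774·d_A = (22.1492,-6.7293)
T_B = V + ((C−V)·d_B)·d_B = V + 0.2774·d_B = (22.1783,-7.2767)
sweep = 180° − θ = 17.8370°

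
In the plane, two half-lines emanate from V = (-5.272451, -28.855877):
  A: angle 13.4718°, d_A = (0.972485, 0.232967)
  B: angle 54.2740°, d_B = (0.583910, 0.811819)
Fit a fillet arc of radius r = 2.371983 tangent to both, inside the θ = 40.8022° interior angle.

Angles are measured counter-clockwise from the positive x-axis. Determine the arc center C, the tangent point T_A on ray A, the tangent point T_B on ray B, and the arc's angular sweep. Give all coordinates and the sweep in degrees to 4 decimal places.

bisector direction at 33.8729° = (0.830276,0.557352)
center distance |VC| = r/sin(θ/2) = 2.371983/sin(20.4011°) = 6.804506
C = V + |VC|·bis = (0.3772,-25.0634)
T_A = V + ((C−V)·d_A)·d_A = V + 6.3777·d_A = (0.9298,-27.3701)
T_B = V + ((C−V)·d_B)·d_B = V + 6.3777·d_B = (-1.5485,-23.6783)
sweep = 180° − θ = 139.1978°

center=(0.3772,-25.0634) T_A=(0.9298,-27.3701) T_B=(-1.5485,-23.6783) sweep=139.1978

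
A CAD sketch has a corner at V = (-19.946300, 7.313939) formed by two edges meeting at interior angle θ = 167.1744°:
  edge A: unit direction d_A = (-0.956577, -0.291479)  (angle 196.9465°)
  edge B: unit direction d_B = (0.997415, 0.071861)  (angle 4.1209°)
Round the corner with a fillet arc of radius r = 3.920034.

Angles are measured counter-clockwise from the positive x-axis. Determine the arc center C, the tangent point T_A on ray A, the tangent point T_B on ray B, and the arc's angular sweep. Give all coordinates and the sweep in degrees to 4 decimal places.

center=(-19.2252,3.4357) T_A=(-20.3678,7.1855) T_B=(-19.5069,7.3456) sweep=12.8256

bisector direction at 280.5337° = (0.182814,-0.983148)
center distance |VC| = r/sin(θ/2) = 3.920034/sin(83.5872°) = 3.944716
C = V + |VC|·bis = (-19.2252,3.4357)
T_A = V + ((C−V)·d_A)·d_A = V + 0.4406·d_A = (-20.3678,7.1855)
T_B = V + ((C−V)·d_B)·d_B = V + 0.4406·d_B = (-19.5069,7.3456)
sweep = 180° − θ = 12.8256°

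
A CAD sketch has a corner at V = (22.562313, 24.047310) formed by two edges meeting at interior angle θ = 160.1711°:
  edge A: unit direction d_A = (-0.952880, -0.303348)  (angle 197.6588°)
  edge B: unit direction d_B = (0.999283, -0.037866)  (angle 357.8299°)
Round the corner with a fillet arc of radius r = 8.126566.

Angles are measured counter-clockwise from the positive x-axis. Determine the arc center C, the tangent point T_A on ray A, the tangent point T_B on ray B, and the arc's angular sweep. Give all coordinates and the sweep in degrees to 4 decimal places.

bisector direction at 277.7444° = (0.134753,-0.990879)
center distance |VC| = r/sin(θ/2) = 8.126566/sin(80.0855°) = 8.249769
C = V + |VC|·bis = (23.6740,15.8728)
T_A = V + ((C−V)·d_A)·d_A = V + 1.4204·d_A = (21.2088,23.6164)
T_B = V + ((C−V)·d_B)·d_B = V + 1.4204·d_B = (23.9817,23.9935)
sweep = 180° − θ = 19.8289°

center=(23.6740,15.8728) T_A=(21.2088,23.6164) T_B=(23.9817,23.9935) sweep=19.8289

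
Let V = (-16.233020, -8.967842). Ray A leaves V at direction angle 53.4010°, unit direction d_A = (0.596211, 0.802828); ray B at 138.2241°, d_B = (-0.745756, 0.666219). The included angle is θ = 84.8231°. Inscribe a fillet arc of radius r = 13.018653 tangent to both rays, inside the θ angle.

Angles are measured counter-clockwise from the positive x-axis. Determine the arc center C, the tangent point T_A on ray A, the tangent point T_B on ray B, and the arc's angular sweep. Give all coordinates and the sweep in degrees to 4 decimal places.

center=(-18.1879,10.2355) T_A=(-7.7361,2.4736) T_B=(-26.8611,0.5268) sweep=95.1769

bisector direction at 95.8126° = (-0.101274,0.994859)
center distance |VC| = r/sin(θ/2) = 13.018653/sin(42.4115°) = 19.302586
C = V + |VC|·bis = (-18.1879,10.2355)
T_A = V + ((C−V)·d_A)·d_A = V + 14.2515·d_A = (-7.7361,2.4736)
T_B = V + ((C−V)·d_B)·d_B = V + 14.2515·d_B = (-26.8611,0.5268)
sweep = 180° − θ = 95.1769°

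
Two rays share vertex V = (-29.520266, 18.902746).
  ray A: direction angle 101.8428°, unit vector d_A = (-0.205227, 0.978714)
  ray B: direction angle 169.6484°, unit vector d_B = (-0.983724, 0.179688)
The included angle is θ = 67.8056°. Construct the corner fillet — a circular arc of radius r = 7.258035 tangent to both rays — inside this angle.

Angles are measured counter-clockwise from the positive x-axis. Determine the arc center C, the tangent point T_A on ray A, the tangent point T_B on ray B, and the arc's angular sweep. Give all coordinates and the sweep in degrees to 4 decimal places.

bisector direction at 135.7456° = (-0.716248,0.697845)
center distance |VC| = r/sin(θ/2) = 7.258035/sin(33.9028°) = 13.012229
C = V + |VC|·bis = (-38.8403,27.9833)
T_A = V + ((C−V)·d_A)·d_A = V + 10.8000·d_A = (-31.7367,29.4728)
T_B = V + ((C−V)·d_B)·d_B = V + 10.8000·d_B = (-40.1444,20.8434)
sweep = 180° − θ = 112.1944°

center=(-38.8403,27.9833) T_A=(-31.7367,29.4728) T_B=(-40.1444,20.8434) sweep=112.1944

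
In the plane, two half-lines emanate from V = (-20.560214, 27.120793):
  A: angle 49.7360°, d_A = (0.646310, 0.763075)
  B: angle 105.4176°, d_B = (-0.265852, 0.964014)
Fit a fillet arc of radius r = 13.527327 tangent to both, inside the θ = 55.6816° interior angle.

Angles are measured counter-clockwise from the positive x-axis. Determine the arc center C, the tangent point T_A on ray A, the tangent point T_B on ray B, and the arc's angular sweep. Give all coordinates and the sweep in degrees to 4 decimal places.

center=(-14.3289,55.4080) T_A=(-4.0065,46.6651) T_B=(-27.3694,51.8117) sweep=124.3184

bisector direction at 77.5768° = (0.215131,0.976585)
center distance |VC| = r/sin(θ/2) = 13.527327/sin(27.8408°) = 28.965420
C = V + |VC|·bis = (-14.3289,55.4080)
T_A = V + ((C−V)·d_A)·d_A = V + 25.6126·d_A = (-4.0065,46.6651)
T_B = V + ((C−V)·d_B)·d_B = V + 25.6126·d_B = (-27.3694,51.8117)
sweep = 180° − θ = 124.3184°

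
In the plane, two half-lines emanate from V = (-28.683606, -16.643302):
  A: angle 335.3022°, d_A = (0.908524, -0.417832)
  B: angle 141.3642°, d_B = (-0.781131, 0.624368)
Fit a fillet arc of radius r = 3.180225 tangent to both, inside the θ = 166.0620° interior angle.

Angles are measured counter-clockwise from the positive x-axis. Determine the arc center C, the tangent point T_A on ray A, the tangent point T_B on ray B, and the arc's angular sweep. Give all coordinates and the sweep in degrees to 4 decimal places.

bisector direction at 58.3332° = (0.524979,0.851115)
center distance |VC| = r/sin(θ/2) = 3.180225/sin(83.0310°) = 3.203896
C = V + |VC|·bis = (-27.0016,-13.9164)
T_A = V + ((C−V)·d_A)·d_A = V + 0.3887·d_A = (-28.3304,-16.8057)
T_B = V + ((C−V)·d_B)·d_B = V + 0.3887·d_B = (-28.9873,-16.4006)
sweep = 180° − θ = 13.9380°

center=(-27.0016,-13.9164) T_A=(-28.3304,-16.8057) T_B=(-28.9873,-16.4006) sweep=13.9380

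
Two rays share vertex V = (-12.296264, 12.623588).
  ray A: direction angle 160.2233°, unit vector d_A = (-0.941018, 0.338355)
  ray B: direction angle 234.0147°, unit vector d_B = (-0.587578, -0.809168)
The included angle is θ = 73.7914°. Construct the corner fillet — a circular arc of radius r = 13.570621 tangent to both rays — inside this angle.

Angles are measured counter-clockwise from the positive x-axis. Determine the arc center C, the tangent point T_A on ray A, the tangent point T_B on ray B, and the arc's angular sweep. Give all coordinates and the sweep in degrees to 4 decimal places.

bisector direction at 197.1190° = (-0.955695,-0.294357)
center distance |VC| = r/sin(θ/2) = 13.570621/sin(36.8957°) = 22.604131
C = V + |VC|·bis = (-33.8989,5.9699)
T_A = V + ((C−V)·d_A)·d_A = V + 18.0772·d_A = (-29.3072,18.7401)
T_B = V + ((C−V)·d_B)·d_B = V + 18.0772·d_B = (-22.9180,-2.0039)
sweep = 180° − θ = 106.2086°

center=(-33.8989,5.9699) T_A=(-29.3072,18.7401) T_B=(-22.9180,-2.0039) sweep=106.2086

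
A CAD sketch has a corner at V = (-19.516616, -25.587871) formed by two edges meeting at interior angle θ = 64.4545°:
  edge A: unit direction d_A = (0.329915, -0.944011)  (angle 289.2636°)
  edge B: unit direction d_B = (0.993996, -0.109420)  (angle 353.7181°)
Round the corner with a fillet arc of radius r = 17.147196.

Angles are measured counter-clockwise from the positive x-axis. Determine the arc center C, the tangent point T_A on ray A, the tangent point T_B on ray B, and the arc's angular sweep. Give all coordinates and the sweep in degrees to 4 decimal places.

bisector direction at 321.4909° = (0.782509,-0.622640)
center distance |VC| = r/sin(θ/2) = 17.147196/sin(32.2272°) = 32.154288
C = V + |VC|·bis = (5.6444,-45.6084)
T_A = V + ((C−V)·d_A)·d_A = V + 27.2006·d_A = (-10.5427,-51.2655)
T_B = V + ((C−V)·d_B)·d_B = V + 27.2006·d_B = (7.5206,-28.5642)
sweep = 180° − θ = 115.5455°

center=(5.6444,-45.6084) T_A=(-10.5427,-51.2655) T_B=(7.5206,-28.5642) sweep=115.5455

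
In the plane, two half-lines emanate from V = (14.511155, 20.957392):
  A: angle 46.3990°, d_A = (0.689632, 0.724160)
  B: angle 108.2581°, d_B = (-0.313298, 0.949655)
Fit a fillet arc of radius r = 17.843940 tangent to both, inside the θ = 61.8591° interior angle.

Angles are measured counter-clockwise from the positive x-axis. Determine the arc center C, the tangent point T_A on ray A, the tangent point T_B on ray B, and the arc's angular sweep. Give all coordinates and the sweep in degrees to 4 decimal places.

center=(22.1267,54.8288) T_A=(35.0485,42.5230) T_B=(5.1811,49.2383) sweep=118.1409

bisector direction at 77.3286° = (0.219360,0.975644)
center distance |VC| = r/sin(θ/2) = 17.843940/sin(30.9295°) = 34.716936
C = V + |VC|·bis = (22.1267,54.8288)
T_A = V + ((C−V)·d_A)·d_A = V + 29.7802·d_A = (35.0485,42.5230)
T_B = V + ((C−V)·d_B)·d_B = V + 29.7802·d_B = (5.1811,49.2383)
sweep = 180° − θ = 118.1409°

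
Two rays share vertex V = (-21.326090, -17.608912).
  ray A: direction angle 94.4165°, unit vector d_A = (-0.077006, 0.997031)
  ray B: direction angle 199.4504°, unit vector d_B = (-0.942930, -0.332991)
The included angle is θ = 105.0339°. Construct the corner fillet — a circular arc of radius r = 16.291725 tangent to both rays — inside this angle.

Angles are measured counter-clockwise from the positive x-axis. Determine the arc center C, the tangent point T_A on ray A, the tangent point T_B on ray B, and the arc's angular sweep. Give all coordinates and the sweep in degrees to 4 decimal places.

bisector direction at 146.9334° = (-0.838037,0.545613)
center distance |VC| = r/sin(θ/2) = 16.291725/sin(52.5170°) = 20.530610
C = V + |VC|·bis = (-38.5315,-6.4071)
T_A = V + ((C−V)·d_A)·d_A = V + 12.4934·d_A = (-22.2882,-5.1526)
T_B = V + ((C−V)·d_B)·d_B = V + 12.4934·d_B = (-33.1065,-21.7691)
sweep = 180° − θ = 74.9661°

center=(-38.5315,-6.4071) T_A=(-22.2882,-5.1526) T_B=(-33.1065,-21.7691) sweep=74.9661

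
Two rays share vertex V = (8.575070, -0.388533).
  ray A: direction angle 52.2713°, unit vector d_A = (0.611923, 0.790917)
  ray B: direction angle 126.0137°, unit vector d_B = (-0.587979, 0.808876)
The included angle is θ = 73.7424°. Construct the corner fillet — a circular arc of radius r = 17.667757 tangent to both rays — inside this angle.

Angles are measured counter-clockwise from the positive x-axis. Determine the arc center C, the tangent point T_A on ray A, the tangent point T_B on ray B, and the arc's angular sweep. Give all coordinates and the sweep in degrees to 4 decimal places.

center=(9.0157,29.0535) T_A=(22.9895,18.2422) T_B=(-5.2753,18.6653) sweep=106.2576

bisector direction at 89.1425° = (0.014966,0.999888)
center distance |VC| = r/sin(θ/2) = 17.667757/sin(36.8712°) = 29.445369
C = V + |VC|·bis = (9.0157,29.0535)
T_A = V + ((C−V)·d_A)·d_A = V + 23.5559·d_A = (22.9895,18.2422)
T_B = V + ((C−V)·d_B)·d_B = V + 23.5559·d_B = (-5.2753,18.6653)
sweep = 180° − θ = 106.2576°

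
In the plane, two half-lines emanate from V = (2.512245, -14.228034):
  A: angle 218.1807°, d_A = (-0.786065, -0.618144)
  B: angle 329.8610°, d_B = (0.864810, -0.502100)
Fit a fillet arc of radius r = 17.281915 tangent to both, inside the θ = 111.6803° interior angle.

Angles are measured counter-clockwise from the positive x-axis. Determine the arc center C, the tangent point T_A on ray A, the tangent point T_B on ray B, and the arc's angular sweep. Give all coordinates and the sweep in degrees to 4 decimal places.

bisector direction at 274.0208° = (0.070119,-0.997539)
center distance |VC| = r/sin(θ/2) = 17.281915/sin(55.8402°) = 20.885139
C = V + |VC|·bis = (3.9767,-35.0618)
T_A = V + ((C−V)·d_A)·d_A = V + 11.7271·d_A = (-6.7060,-21.4771)
T_B = V + ((C−V)·d_B)·d_B = V + 11.7271·d_B = (12.6539,-20.1162)
sweep = 180° − θ = 68.3197°

center=(3.9767,-35.0618) T_A=(-6.7060,-21.4771) T_B=(12.6539,-20.1162) sweep=68.3197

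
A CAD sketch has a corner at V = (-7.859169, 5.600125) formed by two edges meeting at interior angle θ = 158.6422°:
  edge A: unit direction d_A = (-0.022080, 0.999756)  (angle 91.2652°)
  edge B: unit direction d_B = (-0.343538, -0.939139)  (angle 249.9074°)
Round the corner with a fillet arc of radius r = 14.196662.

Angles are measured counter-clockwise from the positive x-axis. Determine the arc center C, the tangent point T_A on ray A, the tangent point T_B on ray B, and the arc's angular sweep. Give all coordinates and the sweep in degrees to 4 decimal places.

bisector direction at 170.5863° = (-0.986533,0.163562)
center distance |VC| = r/sin(θ/2) = 14.196662/sin(79.3211°) = 14.446866
C = V + |VC|·bis = (-22.1115,7.9631)
T_A = V + ((C−V)·d_A)·d_A = V + 2.6771·d_A = (-7.9183,8.2765)
T_B = V + ((C−V)·d_B)·d_B = V + 2.6771·d_B = (-8.7788,3.0860)
sweep = 180° − θ = 21.3578°

center=(-22.1115,7.9631) T_A=(-7.9183,8.2765) T_B=(-8.7788,3.0860) sweep=21.3578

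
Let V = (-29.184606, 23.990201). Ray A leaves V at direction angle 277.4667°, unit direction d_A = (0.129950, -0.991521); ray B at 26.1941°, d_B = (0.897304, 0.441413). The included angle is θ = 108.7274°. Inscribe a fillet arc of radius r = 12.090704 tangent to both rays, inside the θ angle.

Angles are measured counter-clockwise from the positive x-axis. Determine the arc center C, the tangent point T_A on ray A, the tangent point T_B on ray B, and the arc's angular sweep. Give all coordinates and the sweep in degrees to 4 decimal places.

bisector direction at 331.8304° = (0.881554,-0.472083)
center distance |VC| = r/sin(θ/2) = 12.090704/sin(54.3637°) = 14.876622
C = V + |VC|·bis = (-16.0701,16.9672)
T_A = V + ((C−V)·d_A)·d_A = V + 8.6677·d_A = (-28.0582,15.3960)
T_B = V + ((C−V)·d_B)·d_B = V + 8.6677·d_B = (-21.4071,27.8162)
sweep = 180° − θ = 71.2726°

center=(-16.0701,16.9672) T_A=(-28.0582,15.3960) T_B=(-21.4071,27.8162) sweep=71.2726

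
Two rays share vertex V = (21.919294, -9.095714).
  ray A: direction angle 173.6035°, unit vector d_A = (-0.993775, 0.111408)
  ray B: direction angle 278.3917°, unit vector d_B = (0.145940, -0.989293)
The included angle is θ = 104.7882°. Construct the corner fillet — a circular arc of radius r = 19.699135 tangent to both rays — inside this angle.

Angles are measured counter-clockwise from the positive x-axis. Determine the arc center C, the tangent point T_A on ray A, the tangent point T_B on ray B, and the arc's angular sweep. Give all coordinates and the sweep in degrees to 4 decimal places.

center=(4.6455,-26.9818) T_A=(6.8401,-7.4052) T_B=(24.1337,-24.1069) sweep=75.2118

bisector direction at 225.9976° = (-0.694689,-0.719311)
center distance |VC| = r/sin(θ/2) = 19.699135/sin(52.3941°) = 24.865524
C = V + |VC|·bis = (4.6455,-26.9818)
T_A = V + ((C−V)·d_A)·d_A = V + 15.1736·d_A = (6.8401,-7.4052)
T_B = V + ((C−V)·d_B)·d_B = V + 15.1736·d_B = (24.1337,-24.1069)
sweep = 180° − θ = 75.2118°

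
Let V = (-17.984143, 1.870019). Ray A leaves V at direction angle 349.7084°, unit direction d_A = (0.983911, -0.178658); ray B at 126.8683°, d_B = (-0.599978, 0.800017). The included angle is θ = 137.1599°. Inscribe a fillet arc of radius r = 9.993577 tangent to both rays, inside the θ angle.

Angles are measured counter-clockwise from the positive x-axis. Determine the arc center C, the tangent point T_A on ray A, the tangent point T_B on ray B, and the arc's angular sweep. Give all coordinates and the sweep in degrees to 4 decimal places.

center=(-12.3413,11.0024) T_A=(-14.1267,1.1696) T_B=(-20.3363,5.0065) sweep=42.8401

bisector direction at 58.2884° = (0.525645,0.850704)
center distance |VC| = r/sin(θ/2) = 9.993577/sin(68.5799°) = 10.735069
C = V + |VC|·bis = (-12.3413,11.0024)
T_A = V + ((C−V)·d_A)·d_A = V + 3.9205·d_A = (-14.1267,1.1696)
T_B = V + ((C−V)·d_B)·d_B = V + 3.9205·d_B = (-20.3363,5.0065)
sweep = 180° − θ = 42.8401°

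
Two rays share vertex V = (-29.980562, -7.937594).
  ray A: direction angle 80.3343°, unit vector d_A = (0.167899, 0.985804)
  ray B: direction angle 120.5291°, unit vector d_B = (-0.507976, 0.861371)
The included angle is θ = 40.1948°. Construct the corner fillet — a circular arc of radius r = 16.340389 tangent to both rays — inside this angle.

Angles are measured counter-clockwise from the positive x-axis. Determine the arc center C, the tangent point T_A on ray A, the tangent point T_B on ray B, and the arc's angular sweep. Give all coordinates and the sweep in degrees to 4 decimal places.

bisector direction at 100.4317° = (-0.181063,0.983471)
center distance |VC| = r/sin(θ/2) = 16.340389/sin(20.0974°) = 47.554065
C = V + |VC|·bis = (-38.5909,38.8305)
T_A = V + ((C−V)·d_A)·d_A = V + 44.6585·d_A = (-22.4824,36.0869)
T_B = V + ((C−V)·d_B)·d_B = V + 44.6585·d_B = (-52.6660,30.5299)
sweep = 180° − θ = 139.8052°

center=(-38.5909,38.8305) T_A=(-22.4824,36.0869) T_B=(-52.6660,30.5299) sweep=139.8052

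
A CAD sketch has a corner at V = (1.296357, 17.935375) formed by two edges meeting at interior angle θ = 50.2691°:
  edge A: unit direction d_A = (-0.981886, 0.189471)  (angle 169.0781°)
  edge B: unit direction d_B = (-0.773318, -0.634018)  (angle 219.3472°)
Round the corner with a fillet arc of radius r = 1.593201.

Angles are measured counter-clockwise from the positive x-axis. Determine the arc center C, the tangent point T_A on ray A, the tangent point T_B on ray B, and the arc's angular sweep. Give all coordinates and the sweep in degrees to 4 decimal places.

bisector direction at 194.2126° = (-0.969391,-0.245521)
center distance |VC| = r/sin(θ/2) = 1.593201/sin(25.1346°) = 3.750955
C = V + |VC|·bis = (-2.3398,17.0144)
T_A = V + ((C−V)·d_A)·d_A = V + 3.3958·d_A = (-2.0379,18.5788)
T_B = V + ((C−V)·d_B)·d_B = V + 3.3958·d_B = (-1.3297,15.7824)
sweep = 180° − θ = 129.7309°

center=(-2.3398,17.0144) T_A=(-2.0379,18.5788) T_B=(-1.3297,15.7824) sweep=129.7309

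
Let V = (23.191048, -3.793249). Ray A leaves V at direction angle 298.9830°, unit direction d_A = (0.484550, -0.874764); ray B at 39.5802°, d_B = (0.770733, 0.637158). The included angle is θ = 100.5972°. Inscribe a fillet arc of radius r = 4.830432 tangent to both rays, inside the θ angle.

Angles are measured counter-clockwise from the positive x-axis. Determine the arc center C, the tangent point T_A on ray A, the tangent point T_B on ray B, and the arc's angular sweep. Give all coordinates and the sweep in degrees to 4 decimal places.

bisector direction at 349.2816° = (0.982553,-0.185982)
center distance |VC| = r/sin(θ/2) = 4.830432/sin(50.2986°) = 6.278311
C = V + |VC|·bis = (29.3598,-4.9609)
T_A = V + ((C−V)·d_A)·d_A = V + 4.0105·d_A = (25.1343,-7.3015)
T_B = V + ((C−V)·d_B)·d_B = V + 4.0105·d_B = (26.2821,-1.2379)
sweep = 180° − θ = 79.4028°

center=(29.3598,-4.9609) T_A=(25.1343,-7.3015) T_B=(26.2821,-1.2379) sweep=79.4028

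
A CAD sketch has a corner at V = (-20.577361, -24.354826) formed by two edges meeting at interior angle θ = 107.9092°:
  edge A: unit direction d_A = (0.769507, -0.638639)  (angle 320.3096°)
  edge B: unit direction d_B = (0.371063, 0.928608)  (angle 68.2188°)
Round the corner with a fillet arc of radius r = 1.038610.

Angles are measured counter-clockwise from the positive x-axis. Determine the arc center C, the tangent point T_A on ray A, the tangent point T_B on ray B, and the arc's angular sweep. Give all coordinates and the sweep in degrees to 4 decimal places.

center=(-19.3324,-24.0383) T_A=(-19.9957,-24.8375) T_B=(-20.2969,-23.6529) sweep=72.0908

bisector direction at 14.2642° = (0.969170,0.246393)
center distance |VC| = r/sin(θ/2) = 1.038610/sin(53.9546°) = 1.284532
C = V + |VC|·bis = (-19.3324,-24.0383)
T_A = V + ((C−V)·d_A)·d_A = V + 0.7559·d_A = (-19.9957,-24.8375)
T_B = V + ((C−V)·d_B)·d_B = V + 0.7559·d_B = (-20.2969,-23.6529)
sweep = 180° − θ = 72.0908°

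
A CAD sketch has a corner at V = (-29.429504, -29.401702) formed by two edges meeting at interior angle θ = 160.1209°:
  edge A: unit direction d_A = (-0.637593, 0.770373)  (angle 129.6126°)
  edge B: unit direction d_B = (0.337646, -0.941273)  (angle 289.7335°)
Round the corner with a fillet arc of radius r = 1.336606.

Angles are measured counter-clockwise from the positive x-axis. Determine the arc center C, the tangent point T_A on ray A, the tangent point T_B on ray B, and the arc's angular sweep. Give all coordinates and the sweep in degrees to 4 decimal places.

center=(-30.6085,-30.0735) T_A=(-29.5788,-29.2213) T_B=(-29.3504,-29.6222) sweep=19.8791

bisector direction at 209.6730° = (-0.868864,-0.495050)
center distance |VC| = r/sin(θ/2) = 1.336606/sin(80.0605°) = 1.356974
C = V + |VC|·bis = (-30.6085,-30.0735)
T_A = V + ((C−V)·d_A)·d_A = V + 0.2342·d_A = (-29.5788,-29.2213)
T_B = V + ((C−V)·d_B)·d_B = V + 0.2342·d_B = (-29.3504,-29.6222)
sweep = 180° − θ = 19.8791°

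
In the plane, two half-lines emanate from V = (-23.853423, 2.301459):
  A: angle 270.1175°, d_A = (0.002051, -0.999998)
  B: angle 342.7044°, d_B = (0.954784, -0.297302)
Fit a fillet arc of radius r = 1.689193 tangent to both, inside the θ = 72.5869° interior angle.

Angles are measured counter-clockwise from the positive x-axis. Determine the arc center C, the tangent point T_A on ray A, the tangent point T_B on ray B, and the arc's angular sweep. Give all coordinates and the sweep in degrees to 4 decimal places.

bisector direction at 306.4110° = (0.593573,-0.804780)
center distance |VC| = r/sin(θ/2) = 1.689193/sin(36.2934°) = 2.853747
C = V + |VC|·bis = (-22.1595,0.0048)
T_A = V + ((C−V)·d_A)·d_A = V + 2.3001·d_A = (-23.8487,0.0014)
T_B = V + ((C−V)·d_B)·d_B = V + 2.3001·d_B = (-21.6573,1.6176)
sweep = 180° − θ = 107.4131°

center=(-22.1595,0.0048) T_A=(-23.8487,0.0014) T_B=(-21.6573,1.6176) sweep=107.4131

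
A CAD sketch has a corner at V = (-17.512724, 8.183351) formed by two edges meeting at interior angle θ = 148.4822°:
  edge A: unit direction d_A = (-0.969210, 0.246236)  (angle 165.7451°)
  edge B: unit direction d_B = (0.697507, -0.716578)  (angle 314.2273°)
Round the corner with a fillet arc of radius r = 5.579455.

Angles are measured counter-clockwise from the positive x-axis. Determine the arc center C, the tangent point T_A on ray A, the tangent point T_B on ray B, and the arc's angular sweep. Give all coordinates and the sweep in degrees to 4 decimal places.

center=(-20.4126,3.1634) T_A=(-19.0387,8.5711) T_B=(-16.4145,7.0551) sweep=31.5178

bisector direction at 239.9862° = (-0.500209,-0.865905)
center distance |VC| = r/sin(θ/2) = 5.579455/sin(74.2411°) = 5.797360
C = V + |VC|·bis = (-20.4126,3.1634)
T_A = V + ((C−V)·d_A)·d_A = V + 1.5745·d_A = (-19.0387,8.5711)
T_B = V + ((C−V)·d_B)·d_B = V + 1.5745·d_B = (-16.4145,7.0551)
sweep = 180° − θ = 31.5178°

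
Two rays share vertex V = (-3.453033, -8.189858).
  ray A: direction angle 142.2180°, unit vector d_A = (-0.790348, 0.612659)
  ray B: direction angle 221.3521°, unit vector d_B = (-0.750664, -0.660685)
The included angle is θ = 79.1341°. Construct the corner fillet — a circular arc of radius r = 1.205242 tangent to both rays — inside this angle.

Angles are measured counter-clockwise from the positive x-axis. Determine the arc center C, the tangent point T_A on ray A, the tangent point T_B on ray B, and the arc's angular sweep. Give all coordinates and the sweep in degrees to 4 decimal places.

center=(-5.3442,-8.2488) T_A=(-4.6058,-7.2962) T_B=(-4.5479,-9.1535) sweep=100.8659

bisector direction at 181.7850° = (-0.999515,-0.031150)
center distance |VC| = r/sin(θ/2) = 1.205242/sin(39.5671°) = 1.892117
C = V + |VC|·bis = (-5.3442,-8.2488)
T_A = V + ((C−V)·d_A)·d_A = V + 1.4586·d_A = (-4.6058,-7.2962)
T_B = V + ((C−V)·d_B)·d_B = V + 1.4586·d_B = (-4.5479,-9.1535)
sweep = 180° − θ = 100.8659°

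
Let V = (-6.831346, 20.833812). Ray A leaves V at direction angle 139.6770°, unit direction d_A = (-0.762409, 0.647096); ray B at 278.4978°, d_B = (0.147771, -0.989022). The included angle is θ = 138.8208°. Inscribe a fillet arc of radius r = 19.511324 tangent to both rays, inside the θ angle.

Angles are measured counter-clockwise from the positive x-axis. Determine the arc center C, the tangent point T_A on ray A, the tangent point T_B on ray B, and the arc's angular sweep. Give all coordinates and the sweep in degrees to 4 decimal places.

bisector direction at 209.0874° = (-0.873879,-0.486143)
center distance |VC| = r/sin(θ/2) = 19.511324/sin(69.4104°) = 20.842684
C = V + |VC|·bis = (-25.0453,10.7013)
T_A = V + ((C−V)·d_A)·d_A = V + 7.3298·d_A = (-12.4196,25.5769)
T_B = V + ((C−V)·d_B)·d_B = V + 7.3298·d_B = (-5.7482,13.5845)
sweep = 180° − θ = 41.1792°

center=(-25.0453,10.7013) T_A=(-12.4196,25.5769) T_B=(-5.7482,13.5845) sweep=41.1792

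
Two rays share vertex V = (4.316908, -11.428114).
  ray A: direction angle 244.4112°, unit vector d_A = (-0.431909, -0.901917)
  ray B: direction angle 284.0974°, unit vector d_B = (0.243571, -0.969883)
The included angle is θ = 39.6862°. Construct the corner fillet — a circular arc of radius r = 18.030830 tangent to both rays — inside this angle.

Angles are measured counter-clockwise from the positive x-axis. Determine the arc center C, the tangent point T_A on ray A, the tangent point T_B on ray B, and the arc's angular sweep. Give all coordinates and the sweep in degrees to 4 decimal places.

bisector direction at 264.2543° = (-0.100113,-0.994976)
center distance |VC| = r/sin(θ/2) = 18.030830/sin(19.8431°) = 53.118469
C = V + |VC|·bis = (-1.0010,-64.2797)
T_A = V + ((C−V)·d_A)·d_A = V + 49.9646·d_A = (-17.2633,-56.4920)
T_B = V + ((C−V)·d_B)·d_B = V + 49.9646·d_B = (16.4868,-59.8879)
sweep = 180° − θ = 140.3138°

center=(-1.0010,-64.2797) T_A=(-17.2633,-56.4920) T_B=(16.4868,-59.8879) sweep=140.3138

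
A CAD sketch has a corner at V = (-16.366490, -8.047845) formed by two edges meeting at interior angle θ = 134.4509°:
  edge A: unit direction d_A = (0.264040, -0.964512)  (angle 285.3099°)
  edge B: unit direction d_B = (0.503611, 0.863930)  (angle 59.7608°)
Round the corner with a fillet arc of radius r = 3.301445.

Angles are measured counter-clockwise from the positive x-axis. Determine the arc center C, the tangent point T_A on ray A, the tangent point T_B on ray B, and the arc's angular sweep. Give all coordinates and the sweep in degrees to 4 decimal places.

center=(-12.8162,-8.5130) T_A=(-16.0005,-9.3847) T_B=(-15.6684,-6.8504) sweep=45.5491

bisector direction at 352.5354° = (0.991525,-0.129914)
center distance |VC| = r/sin(θ/2) = 3.301445/sin(67.2254°) = 3.580606
C = V + |VC|·bis = (-12.8162,-8.5130)
T_A = V + ((C−V)·d_A)·d_A = V + 1.3861·d_A = (-16.0005,-9.3847)
T_B = V + ((C−V)·d_B)·d_B = V + 1.3861·d_B = (-15.6684,-6.8504)
sweep = 180° − θ = 45.5491°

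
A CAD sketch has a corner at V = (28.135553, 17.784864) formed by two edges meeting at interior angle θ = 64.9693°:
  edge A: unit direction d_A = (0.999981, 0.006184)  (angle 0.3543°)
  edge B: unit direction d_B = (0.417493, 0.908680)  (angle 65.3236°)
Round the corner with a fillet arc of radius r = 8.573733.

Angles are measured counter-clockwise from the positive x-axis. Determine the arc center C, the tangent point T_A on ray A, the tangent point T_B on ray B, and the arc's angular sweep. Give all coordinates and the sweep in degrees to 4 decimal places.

center=(41.5483,26.4417) T_A=(41.6013,17.8681) T_B=(33.7575,30.0212) sweep=115.0307

bisector direction at 32.8390° = (0.840198,0.542280)
center distance |VC| = r/sin(θ/2) = 8.573733/sin(32.4847°) = 15.963794
C = V + |VC|·bis = (41.5483,26.4417)
T_A = V + ((C−V)·d_A)·d_A = V + 13.4660·d_A = (41.6013,17.8681)
T_B = V + ((C−V)·d_B)·d_B = V + 13.4660·d_B = (33.7575,30.0212)
sweep = 180° − θ = 115.0307°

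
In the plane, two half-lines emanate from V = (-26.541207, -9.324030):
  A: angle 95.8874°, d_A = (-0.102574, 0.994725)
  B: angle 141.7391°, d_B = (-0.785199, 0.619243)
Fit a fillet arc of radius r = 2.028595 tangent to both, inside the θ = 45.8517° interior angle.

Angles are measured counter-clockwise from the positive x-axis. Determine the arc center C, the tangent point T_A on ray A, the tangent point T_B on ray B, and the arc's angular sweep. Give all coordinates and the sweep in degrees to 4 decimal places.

center=(-29.0511,-4.7611) T_A=(-27.0332,-4.5530) T_B=(-30.3073,-6.3539) sweep=134.1483

bisector direction at 118.8133° = (-0.481956,0.876195)
center distance |VC| = r/sin(θ/2) = 2.028595/sin(22.9259°) = 5.207674
C = V + |VC|·bis = (-29.0511,-4.7611)
T_A = V + ((C−V)·d_A)·d_A = V + 4.7963·d_A = (-27.0332,-4.5530)
T_B = V + ((C−V)·d_B)·d_B = V + 4.7963·d_B = (-30.3073,-6.3539)
sweep = 180° − θ = 134.1483°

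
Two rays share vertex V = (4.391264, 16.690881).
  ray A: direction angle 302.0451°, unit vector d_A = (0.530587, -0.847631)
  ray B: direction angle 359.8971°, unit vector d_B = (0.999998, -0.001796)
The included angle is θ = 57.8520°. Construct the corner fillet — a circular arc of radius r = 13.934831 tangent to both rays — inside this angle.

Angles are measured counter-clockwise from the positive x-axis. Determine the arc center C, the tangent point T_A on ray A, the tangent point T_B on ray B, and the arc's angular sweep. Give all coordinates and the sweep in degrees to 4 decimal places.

bisector direction at 330.9711° = (0.874375,-0.485251)
center distance |VC| = r/sin(θ/2) = 13.934831/sin(28.9260°) = 28.810045
C = V + |VC|·bis = (29.5820,2.7108)
T_A = V + ((C−V)·d_A)·d_A = V + 25.2159·d_A = (17.7705,-4.6828)
T_B = V + ((C−V)·d_B)·d_B = V + 25.2159·d_B = (29.6071,16.6456)
sweep = 180° − θ = 122.1480°

center=(29.5820,2.7108) T_A=(17.7705,-4.6828) T_B=(29.6071,16.6456) sweep=122.1480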